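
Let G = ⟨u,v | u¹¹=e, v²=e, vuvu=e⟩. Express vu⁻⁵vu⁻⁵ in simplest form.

Multiply left to right, reducing at each step:
  v · u⁻⁵ = u⁵v
  (u⁵v) · v = u⁵
  (u⁵) · u⁻⁵ = e

Answer: e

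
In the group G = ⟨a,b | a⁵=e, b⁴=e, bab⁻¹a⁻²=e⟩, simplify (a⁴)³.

Compute successive powers of (a⁴), reducing at each step:
  (a⁴)²: (a⁴) · a⁴ = a³
  (a⁴)³: (a³) · a⁴ = a²

Answer: a²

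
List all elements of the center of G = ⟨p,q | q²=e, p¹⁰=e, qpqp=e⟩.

An element z ∈ Z(G) iff z commutes with every generator.
For example p⁵ is central: (p⁵)·p = p⁶ = p·(p⁵); (p⁵)·q = p⁵q = q·(p⁵).
Whereas p ∉ Z(G) since p·q = pq ≠ p⁹q = q·p.
Checking each of the 20 elements this way gives Z(G) = {e, p⁵}, of order 2.

Answer: {e, p⁵}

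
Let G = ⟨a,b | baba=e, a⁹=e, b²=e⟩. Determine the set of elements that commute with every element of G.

An element z ∈ Z(G) iff z commutes with every generator.
For example e is central: e·a = a = a·e; e·b = b = b·e.
Whereas a ∉ Z(G) since a·b = ab ≠ a⁸b = b·a.
Checking each of the 18 elements this way gives Z(G) = {e}, of order 1.

Answer: {e}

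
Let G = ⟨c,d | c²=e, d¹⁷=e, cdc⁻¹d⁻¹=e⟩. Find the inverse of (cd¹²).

The order of (cd¹²) is 34 (smallest k with (cd¹²)ᵏ = e), so (cd¹²)⁻¹ = (cd¹²)³³ = cd⁵.
Check: (cd¹²) · (cd⁵) → (cd¹²) · c = d¹²;   (d¹²) · d⁵ = e, giving e as required.

Answer: cd⁵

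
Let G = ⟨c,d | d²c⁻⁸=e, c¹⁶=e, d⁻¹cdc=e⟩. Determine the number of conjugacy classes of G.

The conjugacy classes (representative and size) are:
  [e] (size 1), [c] (size 2), [c¹⁴] (size 2), [c³] (size 2), [c¹²] (size 2), [c⁵] (size 2), [c¹⁰] (size 2), [c⁷] (size 2), [c⁸] (size 1), [c⁶d] (size 8), [c³d⁻¹] (size 8).
Class equation: 1 + 2 + 2 + 2 + 2 + 2 + 2 + 2 + 1 + 8 + 8 = 32 = |G|. So G has 11 conjugacy classes.

Answer: 11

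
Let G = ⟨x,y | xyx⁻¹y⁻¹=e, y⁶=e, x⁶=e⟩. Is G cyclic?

|G| = 36, but the maximum element order in G is 6 < 36. No single element generates all of G, so G is not cyclic.

Answer: No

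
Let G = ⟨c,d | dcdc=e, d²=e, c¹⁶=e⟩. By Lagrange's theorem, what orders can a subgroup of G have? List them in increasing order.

|G| = 32 = 2⁵. By Lagrange's theorem the order of any subgroup divides 32; the divisors of 32 are 1, 2, 4, 8, 16, 32.

Answer: 1, 2, 4, 8, 16, 32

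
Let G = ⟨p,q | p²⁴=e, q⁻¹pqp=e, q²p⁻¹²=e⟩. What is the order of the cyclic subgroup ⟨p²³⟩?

|⟨p²³⟩| equals the order of p²³. Compute successive powers until reaching e:
  (p²³)¹ = p²³, (p²³)² = p²², (p²³)³ = p²¹, (p²³)⁴ = p²⁰, (p²³)⁵ = p¹⁹, (p²³)⁶ = p¹⁸, (p²³)⁷ = p¹⁷, (p²³)⁸ = p¹⁶, (p²³)⁹ = p¹⁵, (p²³)¹⁰ = p¹⁴, (p²³)¹¹ = p¹³, (p²³)¹² = p¹², (p²³)¹³ = p¹¹, (p²³)¹⁴ = p¹⁰, (p²³)¹⁵ = p⁹, (p²³)¹⁶ = p⁸, (p²³)¹⁷ = p⁷, (p²³)¹⁸ = p⁶, (p²³)¹⁹ = p⁵, (p²³)²⁰ = p⁴, (p²³)²¹ = p³, (p²³)²² = p², (p²³)²³ = p, (p²³)²⁴ = e.
The smallest positive k with (p²³)ᵏ = e is 24, so |⟨p²³⟩| = 24.

Answer: 24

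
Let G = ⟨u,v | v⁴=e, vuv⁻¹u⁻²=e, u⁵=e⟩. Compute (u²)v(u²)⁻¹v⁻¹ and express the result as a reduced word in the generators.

[(u²), v] = (u²)·v·(u²)⁻¹·v⁻¹.
  (u²) · v = u²v
  (u²v) · (u³) = u³v
  (u³v) · (v³) = u³

Answer: u³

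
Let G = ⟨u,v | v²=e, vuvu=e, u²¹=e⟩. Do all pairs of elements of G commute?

u·v = uv but v·u = u²⁰v, so u·v ≠ v·u and G is not abelian.

Answer: No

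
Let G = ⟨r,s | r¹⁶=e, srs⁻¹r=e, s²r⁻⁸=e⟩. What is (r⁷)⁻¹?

The order of (r⁷) is 16 (smallest k with (r⁷)ᵏ = e), so (r⁷)⁻¹ = (r⁷)¹⁵ = r⁹.
Check: (r⁷) · (r⁹) → (r⁷) · r⁹ = e, giving e as required.

Answer: r⁹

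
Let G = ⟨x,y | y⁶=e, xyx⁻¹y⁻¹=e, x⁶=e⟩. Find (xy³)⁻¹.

The order of (xy³) is 6 (smallest k with (xy³)ᵏ = e), so (xy³)⁻¹ = (xy³)⁵ = x⁵y³.
Check: (xy³) · (x⁵y³) → (xy³) · x⁵ = y³;   (y³) · y³ = e, giving e as required.

Answer: x⁵y³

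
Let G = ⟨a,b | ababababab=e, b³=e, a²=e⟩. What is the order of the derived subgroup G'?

G' = [G, G] is generated by all commutators. The generator-pair commutators are: [a, b] = abab².
The subgroup they normally generate is {e, a, b, b², ab, aba, abab, ababa, b²ab²a, b²ab², b²a, ab², ba, bab, baba, ab²ab²a, ab²ab², ab²a, b²ab, b²aba, b²abab, bab²ab², bab²a, bab², abab², ab²ab, ab²aba, ab²abab, abab²ab², abab²a, b²ab²ab, abab²ab, abab²aba, abab²abab, b²ab²abab², b²ab²aba, b²ab²abab, b²abab²ab², b²abab²a, b²abab², babab², bab²ab, bab²aba, bab²abab, babab²ab², babab²a, babab²ab, ab²abab²ab², ab²abab²a, ab²abab², b²abab²ab, b²abab²aba, bab²abab²a, bab²abab², ab²abab²ab, ab²abab²aba, abab²abab²a, abab²abab², abab²abab²ab, bab²abab²ab}, of order 60.
Check: |G/G'| = 60/60 = 1 is the order of the abelianisation.

Answer: 60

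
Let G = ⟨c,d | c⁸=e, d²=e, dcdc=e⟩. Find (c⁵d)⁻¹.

The order of (c⁵d) is 2 (smallest k with (c⁵d)ᵏ = e), so (c⁵d)⁻¹ = (c⁵d)¹ = c⁵d.
Check: (c⁵d) · (c⁵d) → (c⁵d) · c⁵ = d;   d · d = e, giving e as required.

Answer: c⁵d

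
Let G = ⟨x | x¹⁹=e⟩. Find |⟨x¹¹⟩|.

|⟨x¹¹⟩| equals the order of x¹¹. Compute successive powers until reaching e:
  (x¹¹)¹ = x¹¹, (x¹¹)² = x³, (x¹¹)³ = x¹⁴, (x¹¹)⁴ = x⁶, (x¹¹)⁵ = x¹⁷, (x¹¹)⁶ = x⁹, (x¹¹)⁷ = x, (x¹¹)⁸ = x¹², (x¹¹)⁹ = x⁴, (x¹¹)¹⁰ = x¹⁵, (x¹¹)¹¹ = x⁷, (x¹¹)¹² = x¹⁸, (x¹¹)¹³ = x¹⁰, (x¹¹)¹⁴ = x², (x¹¹)¹⁵ = x¹³, (x¹¹)¹⁶ = x⁵, (x¹¹)¹⁷ = x¹⁶, (x¹¹)¹⁸ = x⁸, (x¹¹)¹⁹ = e.
The smallest positive k with (x¹¹)ᵏ = e is 19, so |⟨x¹¹⟩| = 19.

Answer: 19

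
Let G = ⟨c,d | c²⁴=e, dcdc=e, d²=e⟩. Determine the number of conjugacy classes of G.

The conjugacy classes (representative and size) are:
  [e] (size 1), [c²³] (size 2), [c²] (size 2), [c³] (size 2), [c²⁰] (size 2), [c¹⁹] (size 2), [c⁶] (size 2), [c⁷] (size 2), [c⁸] (size 2), [c⁹] (size 2), [c¹⁴] (size 2), [c¹¹] (size 2), [c¹²] (size 1), [c⁴d] (size 12), [c⁵d] (size 12).
Class equation: 1 + 2 + 2 + 2 + 2 + 2 + 2 + 2 + 2 + 2 + 2 + 2 + 1 + 12 + 12 = 48 = |G|. So G has 15 conjugacy classes.

Answer: 15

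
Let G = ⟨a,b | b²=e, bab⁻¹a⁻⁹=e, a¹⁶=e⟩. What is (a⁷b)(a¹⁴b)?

Compute (a⁷b) · (a¹⁴b) by multiplying left to right and reducing via the relations at each step:
  (a⁷b) · a¹⁴ = a⁵b
  (a⁵b) · b = a⁵

Answer: a⁵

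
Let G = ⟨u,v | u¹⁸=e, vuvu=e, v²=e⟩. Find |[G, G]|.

G' = [G, G] is generated by all commutators. The generator-pair commutators are: [u, v] = u².
The subgroup they normally generate is {e, u², u⁴, u⁶, u⁸, u¹⁰, u¹², u¹⁴, u¹⁶}, of order 9.
Check: |G/G'| = 36/9 = 4 is the order of the abelianisation.

Answer: 9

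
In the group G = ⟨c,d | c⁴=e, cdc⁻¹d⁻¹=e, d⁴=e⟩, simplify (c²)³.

Compute successive powers of (c²), reducing at each step:
  (c²)²: (c²) · c² = e
  (c²)³: e · c² = c²

Answer: c²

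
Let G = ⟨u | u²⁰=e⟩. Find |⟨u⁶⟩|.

|⟨u⁶⟩| equals the order of u⁶. Compute successive powers until reaching e:
  (u⁶)¹ = u⁶, (u⁶)² = u¹², (u⁶)³ = u¹⁸, (u⁶)⁴ = u⁴, (u⁶)⁵ = u¹⁰, (u⁶)⁶ = u¹⁶, (u⁶)⁷ = u², (u⁶)⁸ = u⁸, (u⁶)⁹ = u¹⁴, (u⁶)¹⁰ = e.
The smallest positive k with (u⁶)ᵏ = e is 10, so |⟨u⁶⟩| = 10.

Answer: 10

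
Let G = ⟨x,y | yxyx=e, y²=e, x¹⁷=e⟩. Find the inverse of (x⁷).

The order of (x⁷) is 17 (smallest k with (x⁷)ᵏ = e), so (x⁷)⁻¹ = (x⁷)¹⁶ = x¹⁰.
Check: (x⁷) · (x¹⁰) → (x⁷) · x¹⁰ = e, giving e as required.

Answer: x¹⁰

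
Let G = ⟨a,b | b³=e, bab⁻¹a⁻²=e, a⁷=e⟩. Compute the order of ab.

Compute successive powers until reaching e:
  (ab)¹ = ab, (ab)² = a³b², (ab)³ = e.
The smallest positive k with (ab)ᵏ = e is 3.

Answer: 3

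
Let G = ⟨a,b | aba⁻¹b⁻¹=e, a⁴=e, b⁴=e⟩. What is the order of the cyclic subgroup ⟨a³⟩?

|⟨a³⟩| equals the order of a³. Compute successive powers until reaching e:
  (a³)¹ = a³, (a³)² = a², (a³)³ = a, (a³)⁴ = e.
The smallest positive k with (a³)ᵏ = e is 4, so |⟨a³⟩| = 4.

Answer: 4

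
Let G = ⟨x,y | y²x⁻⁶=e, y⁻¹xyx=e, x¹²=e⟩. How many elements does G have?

Enumerate words in the generators, reducing via the relations: the distinct elements are
  {e, x, y, xy, x², x³, x⁴, x⁵, x⁶, x⁷, x⁸, x⁹, x²y, x³y, x¹¹, x¹⁰, x⁴y, x⁵y, y⁻¹, xy⁻¹, x²y⁻¹, x³y⁻¹, x⁴y⁻¹, x⁵y⁻¹}.
No further products give new elements, so |G| = 24.

Answer: 24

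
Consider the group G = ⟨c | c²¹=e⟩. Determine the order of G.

G is generated by a single element, so G is cyclic. The relator gives c²¹ = e and no smaller power is forced to be e, so the 21 powers {c, e, c², c³, c⁴, c⁵, c⁶, c⁷, c⁸, c⁹, c²⁰, c¹², c¹³, c¹¹, c¹⁰, c¹⁴, c¹⁵, c¹⁶, c¹⁷, c¹⁸, c¹⁹} are distinct. Hence |G| = 21.

Answer: 21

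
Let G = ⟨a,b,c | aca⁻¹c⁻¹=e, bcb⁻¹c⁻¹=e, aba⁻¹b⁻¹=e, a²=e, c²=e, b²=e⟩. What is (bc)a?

Compute (bc) · a by multiplying left to right and reducing via the relations at each step:
  (bc) · a = abc

Answer: abc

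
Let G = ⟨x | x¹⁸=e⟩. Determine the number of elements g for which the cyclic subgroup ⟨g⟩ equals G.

G is cyclic of order 18. An element generates G iff its order is 18, and a cyclic group of order 18 has exactly φ(18) = 6 such elements.

Answer: 6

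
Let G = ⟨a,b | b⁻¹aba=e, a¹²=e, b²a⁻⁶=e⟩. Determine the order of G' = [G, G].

G' = [G, G] is generated by all commutators. The generator-pair commutators are: [a, b] = a².
The subgroup they normally generate is {e, a², a⁴, a⁶, a⁸, a¹⁰}, of order 6.
Check: |G/G'| = 24/6 = 4 is the order of the abelianisation.

Answer: 6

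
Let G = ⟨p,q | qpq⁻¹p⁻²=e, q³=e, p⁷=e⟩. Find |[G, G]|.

G' = [G, G] is generated by all commutators. The generator-pair commutators are: [p, q] = p⁶.
The subgroup they normally generate is {e, p, p², p³, p⁴, p⁵, p⁶}, of order 7.
Check: |G/G'| = 21/7 = 3 is the order of the abelianisation.

Answer: 7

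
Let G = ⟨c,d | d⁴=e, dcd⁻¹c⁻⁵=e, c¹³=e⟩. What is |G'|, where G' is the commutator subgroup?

G' = [G, G] is generated by all commutators. The generator-pair commutators are: [c, d] = c⁹.
The subgroup they normally generate is {e, c, c², c³, c⁴, c⁵, c⁶, c⁷, c⁸, c⁹, c¹⁰, c¹¹, c¹²}, of order 13.
Check: |G/G'| = 52/13 = 4 is the order of the abelianisation.

Answer: 13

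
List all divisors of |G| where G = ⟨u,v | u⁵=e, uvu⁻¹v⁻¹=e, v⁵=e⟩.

|G| = 25 = 5². By Lagrange's theorem the order of any subgroup divides 25; the divisors of 25 are 1, 5, 25.

Answer: 1, 5, 25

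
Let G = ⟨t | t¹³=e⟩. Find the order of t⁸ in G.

Compute successive powers until reaching e:
  (t⁸)¹ = t⁸, (t⁸)² = t³, (t⁸)³ = t¹¹, (t⁸)⁴ = t⁶, (t⁸)⁵ = t, (t⁸)⁶ = t⁹, (t⁸)⁷ = t⁴, (t⁸)⁸ = t¹², (t⁸)⁹ = t⁷, (t⁸)¹⁰ = t², (t⁸)¹¹ = t¹⁰, (t⁸)¹² = t⁵, (t⁸)¹³ = e.
The smallest positive k with (t⁸)ᵏ = e is 13.

Answer: 13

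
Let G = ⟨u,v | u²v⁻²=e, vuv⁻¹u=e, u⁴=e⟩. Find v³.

Compute successive powers of v, reducing at each step:
  v²: v · v = u²
  v³: (u²) · v = v⁻¹

Answer: v⁻¹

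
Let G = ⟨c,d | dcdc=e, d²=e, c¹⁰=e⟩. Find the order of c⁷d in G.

Compute successive powers until reaching e:
  (c⁷d)¹ = c⁷d, (c⁷d)² = e.
The smallest positive k with (c⁷d)ᵏ = e is 2.

Answer: 2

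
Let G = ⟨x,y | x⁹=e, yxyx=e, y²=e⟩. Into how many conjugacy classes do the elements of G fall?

The conjugacy classes (representative and size) are:
  [e] (size 1), [x⁸] (size 2), [x⁷] (size 2), [x⁶] (size 2), [x⁵] (size 2), [x⁴y] (size 9).
Class equation: 1 + 2 + 2 + 2 + 2 + 9 = 18 = |G|. So G has 6 conjugacy classes.

Answer: 6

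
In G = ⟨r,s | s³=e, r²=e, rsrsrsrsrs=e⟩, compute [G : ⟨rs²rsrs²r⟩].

First find ord(rs²rsrs²r) by computing successive powers:
  (rs²rsrs²r)¹ = rs²rsrs²r, (rs²rsrs²r)² = rsrsr, (rs²rsrs²r)³ = rs²rs²r, (rs²rsrs²r)⁴ = rsrs²rsr, (rs²rsrs²r)⁵ = e.
So |⟨rs²rsrs²r⟩| = ord(rs²rsrs²r) = 5. With |G| = 60, by Lagrange [G : ⟨rs²rsrs²r⟩] = 60/5 = 12.

Answer: 12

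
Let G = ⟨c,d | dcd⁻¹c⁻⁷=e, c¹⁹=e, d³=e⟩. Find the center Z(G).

An element z ∈ Z(G) iff z commutes with every generator.
For example e is central: e·c = c = c·e; e·d = d = d·e.
Whereas c ∉ Z(G) since c·d = cd ≠ c⁷d = d·c.
Checking each of the 57 elements this way gives Z(G) = {e}, of order 1.

Answer: {e}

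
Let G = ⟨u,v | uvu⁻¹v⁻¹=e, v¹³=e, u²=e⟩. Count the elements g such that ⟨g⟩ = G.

G is cyclic of order 26. An element generates G iff its order is 26, and a cyclic group of order 26 has exactly φ(26) = 12 such elements.

Answer: 12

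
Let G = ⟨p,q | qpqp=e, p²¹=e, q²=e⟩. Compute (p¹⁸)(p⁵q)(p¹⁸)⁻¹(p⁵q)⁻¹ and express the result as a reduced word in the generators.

[(p¹⁸), (p⁵q)] = (p¹⁸)·(p⁵q)·(p¹⁸)⁻¹·(p⁵q)⁻¹.
  (p¹⁸) · (p⁵q) = p²q
  (p²q) · (p³) = p²⁰q
  (p²⁰q) · (p⁵q) = p¹⁵

Answer: p¹⁵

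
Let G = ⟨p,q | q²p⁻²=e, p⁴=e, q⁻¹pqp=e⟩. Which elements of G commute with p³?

⟨p³⟩ ⊆ C_G(p³) since powers of p³ commute with p³; so |C_G(p³)| ≥ |⟨p³⟩| = 4.
By orbit–stabilizer, |C_G(p³)| = |G| / |conj. class of p³| = 8 / 2 = 4.
The 4 elements commuting with p³ are {e, p, p², p³}.

Answer: {e, p, p², p³}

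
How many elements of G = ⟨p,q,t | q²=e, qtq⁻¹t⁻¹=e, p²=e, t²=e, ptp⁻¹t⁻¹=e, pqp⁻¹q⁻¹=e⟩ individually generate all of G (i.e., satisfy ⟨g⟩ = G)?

⟨g⟩ = G would require ord(g) = |G| = 8, but the maximum element order in G is 2 < 8. So G is not cyclic and no single element generates it: the count is 0.

Answer: 0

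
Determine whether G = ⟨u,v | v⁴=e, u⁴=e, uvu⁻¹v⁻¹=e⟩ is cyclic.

|G| = 16, but the maximum element order in G is 4 < 16. No single element generates all of G, so G is not cyclic.

Answer: No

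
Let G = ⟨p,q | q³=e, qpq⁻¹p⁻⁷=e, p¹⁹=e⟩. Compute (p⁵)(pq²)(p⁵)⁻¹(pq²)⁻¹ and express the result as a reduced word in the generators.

[(p⁵), (pq²)] = (p⁵)·(pq²)·(p⁵)⁻¹·(pq²)⁻¹.
  (p⁵) · (pq²) = p⁶q²
  (p⁶q²) · (p¹⁴) = p⁸q²
  (p⁸q²) · (p¹²q) = p⁷

Answer: p⁷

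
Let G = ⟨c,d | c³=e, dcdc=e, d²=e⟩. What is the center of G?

An element z ∈ Z(G) iff z commutes with every generator.
For example e is central: e·c = c = c·e; e·d = d = d·e.
Whereas c ∉ Z(G) since c·d = cd ≠ c²d = d·c.
Checking each of the 6 elements this way gives Z(G) = {e}, of order 1.

Answer: {e}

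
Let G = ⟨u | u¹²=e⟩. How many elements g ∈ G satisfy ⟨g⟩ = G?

G is cyclic of order 12. An element generates G iff its order is 12, and a cyclic group of order 12 has exactly φ(12) = 4 such elements.

Answer: 4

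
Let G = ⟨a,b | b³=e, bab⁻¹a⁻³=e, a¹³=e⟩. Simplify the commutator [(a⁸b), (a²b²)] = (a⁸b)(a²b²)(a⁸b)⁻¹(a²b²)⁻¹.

[(a⁸b), (a²b²)] = (a⁸b)·(a²b²)·(a⁸b)⁻¹·(a²b²)⁻¹.
  (a⁸b) · (a²b²) = a
  a · (a⁶b²) = a⁷b²
  (a⁷b²) · (a⁷b) = a⁵

Answer: a⁵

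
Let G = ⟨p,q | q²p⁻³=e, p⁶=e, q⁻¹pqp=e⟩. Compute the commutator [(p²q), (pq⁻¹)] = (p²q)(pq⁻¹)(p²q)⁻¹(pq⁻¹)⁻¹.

[(p²q), (pq⁻¹)] = (p²q)·(pq⁻¹)·(p²q)⁻¹·(pq⁻¹)⁻¹.
  (p²q) · (pq⁻¹) = p
  p · (p²q⁻¹) = q
  q · (pq) = p²

Answer: p²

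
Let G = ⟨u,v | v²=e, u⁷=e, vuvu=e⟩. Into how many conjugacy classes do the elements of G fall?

The conjugacy classes (representative and size) are:
  [e] (size 1), [u⁶] (size 2), [u⁵] (size 2), [u⁴] (size 2), [uv] (size 7).
Class equation: 1 + 2 + 2 + 2 + 7 = 14 = |G|. So G has 5 conjugacy classes.

Answer: 5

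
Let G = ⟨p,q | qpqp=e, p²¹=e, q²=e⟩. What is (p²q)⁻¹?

The order of (p²q) is 2 (smallest k with (p²q)ᵏ = e), so (p²q)⁻¹ = (p²q)¹ = p²q.
Check: (p²q) · (p²q) → (p²q) · p² = q;   q · q = e, giving e as required.

Answer: p²q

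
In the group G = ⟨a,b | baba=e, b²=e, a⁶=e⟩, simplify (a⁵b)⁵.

Compute successive powers of (a⁵b), reducing at each step:
  (a⁵b)²: (a⁵b) · a⁵ = b;   b · b = e
  (a⁵b)³: e · a⁵ = a⁵;   (a⁵) · b = a⁵b
  (a⁵b)⁴: (a⁵b) · a⁵ = b;   b · b = e
  (a⁵b)⁵: e · a⁵ = a⁵;   (a⁵) · b = a⁵b

Answer: a⁵b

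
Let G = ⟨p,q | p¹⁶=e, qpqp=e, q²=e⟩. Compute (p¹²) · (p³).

Compute (p¹²) · (p³) by multiplying left to right and reducing via the relations at each step:
  (p¹²) · p³ = p¹⁵

Answer: p¹⁵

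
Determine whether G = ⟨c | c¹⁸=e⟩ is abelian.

G has a single generator, so G is cyclic and hence abelian.

Answer: Yes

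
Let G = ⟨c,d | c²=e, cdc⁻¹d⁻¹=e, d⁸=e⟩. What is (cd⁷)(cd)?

Compute (cd⁷) · (cd) by multiplying left to right and reducing via the relations at each step:
  (cd⁷) · c = d⁷
  (d⁷) · d = e

Answer: e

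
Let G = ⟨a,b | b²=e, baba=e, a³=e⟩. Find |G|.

Enumerate words in the generators, reducing via the relations: the distinct elements are
  {a, b, e, ab, a², a²b}.
No further products give new elements, so |G| = 6.

Answer: 6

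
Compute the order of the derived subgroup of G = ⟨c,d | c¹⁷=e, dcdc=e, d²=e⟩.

G' = [G, G] is generated by all commutators. The generator-pair commutators are: [c, d] = c².
The subgroup they normally generate is {e, c, c², c³, c⁴, c⁵, c⁶, c⁷, c⁸, c⁹, c¹⁰, c¹¹, c¹², c¹³, c¹⁴, c¹⁵, c¹⁶}, of order 17.
Check: |G/G'| = 34/17 = 2 is the order of the abelianisation.

Answer: 17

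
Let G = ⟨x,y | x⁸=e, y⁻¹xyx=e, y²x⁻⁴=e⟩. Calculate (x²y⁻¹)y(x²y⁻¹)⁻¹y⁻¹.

[(x²y⁻¹), y] = (x²y⁻¹)·y·(x²y⁻¹)⁻¹·y⁻¹.
  (x²y⁻¹) · y = x²
  (x²) · (x²y) = y⁻¹
  (y⁻¹) · (y⁻¹) = x⁴

Answer: x⁴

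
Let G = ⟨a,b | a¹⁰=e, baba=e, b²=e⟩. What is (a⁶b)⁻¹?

The order of (a⁶b) is 2 (smallest k with (a⁶b)ᵏ = e), so (a⁶b)⁻¹ = (a⁶b)¹ = a⁶b.
Check: (a⁶b) · (a⁶b) → (a⁶b) · a⁶ = b;   b · b = e, giving e as required.

Answer: a⁶b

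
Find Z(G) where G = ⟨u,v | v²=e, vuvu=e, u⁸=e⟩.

An element z ∈ Z(G) iff z commutes with every generator.
For example u⁴ is central: (u⁴)·u = u⁵ = u·(u⁴); (u⁴)·v = u⁴v = v·(u⁴).
Whereas u ∉ Z(G) since u·v = uv ≠ u⁷v = v·u.
Checking each of the 16 elements this way gives Z(G) = {e, u⁴}, of order 2.

Answer: {e, u⁴}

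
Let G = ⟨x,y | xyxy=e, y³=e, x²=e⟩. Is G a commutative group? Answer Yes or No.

x·y = xy but y·x = xy², so x·y ≠ y·x and G is not abelian.

Answer: No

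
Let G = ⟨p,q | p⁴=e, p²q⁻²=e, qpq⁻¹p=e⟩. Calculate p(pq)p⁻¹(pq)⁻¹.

[p, (pq)] = p·(pq)·p⁻¹·(pq)⁻¹.
  p · (pq) = q⁻¹
  (q⁻¹) · (p³) = pq⁻¹
  (pq⁻¹) · (pq⁻¹) = p²

Answer: p²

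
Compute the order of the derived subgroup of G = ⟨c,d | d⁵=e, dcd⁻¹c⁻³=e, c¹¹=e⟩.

G' = [G, G] is generated by all commutators. The generator-pair commutators are: [c, d] = c⁹.
The subgroup they normally generate is {e, c, c², c³, c⁴, c⁵, c⁶, c⁷, c⁸, c⁹, c¹⁰}, of order 11.
Check: |G/G'| = 55/11 = 5 is the order of the abelianisation.

Answer: 11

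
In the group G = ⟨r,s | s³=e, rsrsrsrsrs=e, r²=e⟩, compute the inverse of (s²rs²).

The order of (s²rs²) is 5 (smallest k with (s²rs²)ᵏ = e), so (s²rs²)⁻¹ = (s²rs²)⁴ = srs.
Check: (s²rs²) · (srs) → (s²rs²) · s = s²r;   (s²r) · r = s²;   (s²) · s = e, giving e as required.

Answer: srs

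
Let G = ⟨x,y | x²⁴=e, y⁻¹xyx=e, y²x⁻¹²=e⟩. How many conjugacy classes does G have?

The conjugacy classes (representative and size) are:
  [e] (size 1), [x] (size 2), [x²] (size 2), [x³] (size 2), [x⁴] (size 2), [x⁵] (size 2), [x¹⁸] (size 2), [x⁷] (size 2), [x¹⁶] (size 2), [x¹⁵] (size 2), [x¹⁴] (size 2), [x¹³] (size 2), [x¹²] (size 1), [x⁶y] (size 12), [x⁵y⁻¹] (size 12).
Class equation: 1 + 2 + 2 + 2 + 2 + 2 + 2 + 2 + 2 + 2 + 2 + 2 + 1 + 12 + 12 = 48 = |G|. So G has 15 conjugacy classes.

Answer: 15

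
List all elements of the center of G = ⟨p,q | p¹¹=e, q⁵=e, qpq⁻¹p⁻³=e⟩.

An element z ∈ Z(G) iff z commutes with every generator.
For example e is central: e·p = p = p·e; e·q = q = q·e.
Whereas p ∉ Z(G) since p·q = pq ≠ p³q = q·p.
Checking each of the 55 elements this way gives Z(G) = {e}, of order 1.

Answer: {e}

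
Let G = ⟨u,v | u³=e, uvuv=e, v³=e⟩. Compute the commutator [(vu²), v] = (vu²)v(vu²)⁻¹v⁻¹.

[(vu²), v] = (vu²)·v·(vu²)⁻¹·v⁻¹.
  (vu²) · v = uv²u
  (uv²u) · (uv²) = u²
  (u²) · (v²) = u²v²

Answer: u²v²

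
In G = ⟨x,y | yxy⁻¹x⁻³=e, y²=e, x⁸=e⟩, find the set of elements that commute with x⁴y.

⟨x⁴y⟩ ⊆ C_G(x⁴y) since powers of x⁴y commute with x⁴y; so |C_G(x⁴y)| ≥ |⟨x⁴y⟩| = 2.
By orbit–stabilizer, |C_G(x⁴y)| = |G| / |conj. class of x⁴y| = 16 / 4 = 4.
The 4 elements commuting with x⁴y are {e, x⁴, y, x⁴y}.

Answer: {e, x⁴, y, x⁴y}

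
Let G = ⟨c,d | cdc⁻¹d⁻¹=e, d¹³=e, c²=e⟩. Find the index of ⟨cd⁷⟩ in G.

First find ord(cd⁷) by computing successive powers:
  (cd⁷)¹ = cd⁷, (cd⁷)² = d, (cd⁷)³ = cd⁸, (cd⁷)⁴ = d², (cd⁷)⁵ = cd⁹, (cd⁷)⁶ = d³, (cd⁷)⁷ = cd¹⁰, (cd⁷)⁸ = d⁴, (cd⁷)⁹ = cd¹¹, (cd⁷)¹⁰ = d⁵, (cd⁷)¹¹ = cd¹², (cd⁷)¹² = d⁶, (cd⁷)¹³ = c, (cd⁷)¹⁴ = d⁷, (cd⁷)¹⁵ = cd, (cd⁷)¹⁶ = d⁸, (cd⁷)¹⁷ = cd², (cd⁷)¹⁸ = d⁹, (cd⁷)¹⁹ = cd³, (cd⁷)²⁰ = d¹⁰, (cd⁷)²¹ = cd⁴, (cd⁷)²² = d¹¹, (cd⁷)²³ = cd⁵, (cd⁷)²⁴ = d¹², (cd⁷)²⁵ = cd⁶, (cd⁷)²⁶ = e.
So |⟨cd⁷⟩| = ord(cd⁷) = 26. With |G| = 26, by Lagrange [G : ⟨cd⁷⟩] = 26/26 = 1.

Answer: 1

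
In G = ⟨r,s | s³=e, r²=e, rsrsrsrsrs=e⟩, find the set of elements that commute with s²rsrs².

⟨s²rsrs²⟩ ⊆ C_G(s²rsrs²) since powers of s²rsrs² commute with s²rsrs²; so |C_G(s²rsrs²)| ≥ |⟨s²rsrs²⟩| = 5.
By orbit–stabilizer, |C_G(s²rsrs²)| = |G| / |conj. class of s²rsrs²| = 60 / 12 = 5.
The 5 elements commuting with s²rsrs² are {e, s²rs², srs, s²rsrs², srs²rs}.

Answer: {e, s²rs², srs, s²rsrs², srs²rs}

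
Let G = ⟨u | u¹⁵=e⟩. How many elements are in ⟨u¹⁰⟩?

|⟨u¹⁰⟩| equals the order of u¹⁰. Compute successive powers until reaching e:
  (u¹⁰)¹ = u¹⁰, (u¹⁰)² = u⁵, (u¹⁰)³ = e.
The smallest positive k with (u¹⁰)ᵏ = e is 3, so |⟨u¹⁰⟩| = 3.

Answer: 3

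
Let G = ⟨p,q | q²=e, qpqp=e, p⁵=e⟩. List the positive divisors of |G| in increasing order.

|G| = 10 = 2 · 5. By Lagrange's theorem the order of any subgroup divides 10; the divisors of 10 are 1, 2, 5, 10.

Answer: 1, 2, 5, 10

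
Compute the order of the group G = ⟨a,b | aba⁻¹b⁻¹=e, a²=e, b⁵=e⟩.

Enumerate words in the generators, reducing via the relations: the distinct elements are
  {a, b, e, ab, b², b³, b⁴, ab², ab³, ab⁴}.
No further products give new elements, so |G| = 10.

Answer: 10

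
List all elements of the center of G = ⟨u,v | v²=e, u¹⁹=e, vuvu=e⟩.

An element z ∈ Z(G) iff z commutes with every generator.
For example e is central: e·u = u = u·e; e·v = v = v·e.
Whereas u ∉ Z(G) since u·v = uv ≠ u¹⁸v = v·u.
Checking each of the 38 elements this way gives Z(G) = {e}, of order 1.

Answer: {e}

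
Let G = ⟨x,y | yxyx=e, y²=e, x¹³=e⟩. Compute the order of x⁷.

Compute successive powers until reaching e:
  (x⁷)¹ = x⁷, (x⁷)² = x, (x⁷)³ = x⁸, (x⁷)⁴ = x², (x⁷)⁵ = x⁹, (x⁷)⁶ = x³, (x⁷)⁷ = x¹⁰, (x⁷)⁸ = x⁴, (x⁷)⁹ = x¹¹, (x⁷)¹⁰ = x⁵, (x⁷)¹¹ = x¹², (x⁷)¹² = x⁶, (x⁷)¹³ = e.
The smallest positive k with (x⁷)ᵏ = e is 13.

Answer: 13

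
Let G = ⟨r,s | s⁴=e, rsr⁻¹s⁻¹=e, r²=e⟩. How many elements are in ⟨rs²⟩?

|⟨rs²⟩| equals the order of rs². Compute successive powers until reaching e:
  (rs²)¹ = rs², (rs²)² = e.
The smallest positive k with (rs²)ᵏ = e is 2, so |⟨rs²⟩| = 2.

Answer: 2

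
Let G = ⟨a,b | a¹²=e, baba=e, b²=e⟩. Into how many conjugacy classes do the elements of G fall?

The conjugacy classes (representative and size) are:
  [e] (size 1), [a¹¹] (size 2), [a²] (size 2), [a⁹] (size 2), [a⁴] (size 2), [a⁵] (size 2), [a⁶] (size 1), [b] (size 6), [ab] (size 6).
Class equation: 1 + 2 + 2 + 2 + 2 + 2 + 1 + 6 + 6 = 24 = |G|. So G has 9 conjugacy classes.

Answer: 9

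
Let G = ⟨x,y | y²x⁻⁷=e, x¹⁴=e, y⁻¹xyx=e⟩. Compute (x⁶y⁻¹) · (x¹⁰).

Compute (x⁶y⁻¹) · (x¹⁰) by multiplying left to right and reducing via the relations at each step:
  (x⁶y⁻¹) · x¹⁰ = x³y

Answer: x³y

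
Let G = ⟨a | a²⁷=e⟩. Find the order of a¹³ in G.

Compute successive powers until reaching e:
  (a¹³)¹ = a¹³, (a¹³)² = a²⁶, (a¹³)³ = a¹², (a¹³)⁴ = a²⁵, (a¹³)⁵ = a¹¹, (a¹³)⁶ = a²⁴, (a¹³)⁷ = a¹⁰, (a¹³)⁸ = a²³, (a¹³)⁹ = a⁹, (a¹³)¹⁰ = a²², (a¹³)¹¹ = a⁸, (a¹³)¹² = a²¹, (a¹³)¹³ = a⁷, (a¹³)¹⁴ = a²⁰, (a¹³)¹⁵ = a⁶, (a¹³)¹⁶ = a¹⁹, (a¹³)¹⁷ = a⁵, (a¹³)¹⁸ = a¹⁸, (a¹³)¹⁹ = a⁴, (a¹³)²⁰ = a¹⁷, (a¹³)²¹ = a³, (a¹³)²² = a¹⁶, (a¹³)²³ = a², (a¹³)²⁴ = a¹⁵, (a¹³)²⁵ = a, (a¹³)²⁶ = a¹⁴, (a¹³)²⁷ = e.
The smallest positive k with (a¹³)ᵏ = e is 27.

Answer: 27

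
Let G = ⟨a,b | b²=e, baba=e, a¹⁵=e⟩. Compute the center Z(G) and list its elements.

An element z ∈ Z(G) iff z commutes with every generator.
For example e is central: e·a = a = a·e; e·b = b = b·e.
Whereas a ∉ Z(G) since a·b = ab ≠ a¹⁴b = b·a.
Checking each of the 30 elements this way gives Z(G) = {e}, of order 1.

Answer: {e}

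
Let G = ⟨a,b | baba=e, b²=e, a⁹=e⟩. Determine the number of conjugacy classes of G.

The conjugacy classes (representative and size) are:
  [e] (size 1), [a⁸] (size 2), [a⁷] (size 2), [a⁶] (size 2), [a⁵] (size 2), [a⁴b] (size 9).
Class equation: 1 + 2 + 2 + 2 + 2 + 9 = 18 = |G|. So G has 6 conjugacy classes.

Answer: 6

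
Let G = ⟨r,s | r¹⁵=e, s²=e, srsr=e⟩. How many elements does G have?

Enumerate words in the generators, reducing via the relations: the distinct elements are
  {e, r, s, rs, r², r³, r⁴, r⁵, r⁶, r⁷, r⁸, r⁹, r²s, r³s, r¹², r¹³, r¹¹, r¹⁰, r¹⁴, r⁴s, r⁵s, r⁶s, r⁷s, r⁸s, r⁹s, r¹²s, r¹³s, r¹¹s, r¹⁰s, r¹⁴s}.
No further products give new elements, so |G| = 30.

Answer: 30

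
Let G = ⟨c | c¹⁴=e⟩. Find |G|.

G is generated by a single element, so G is cyclic. The relator gives c¹⁴ = e and no smaller power is forced to be e, so the 14 powers {c, e, c², c³, c⁴, c⁵, c⁶, c⁷, c⁸, c⁹, c¹², c¹³, c¹¹, c¹⁰} are distinct. Hence |G| = 14.

Answer: 14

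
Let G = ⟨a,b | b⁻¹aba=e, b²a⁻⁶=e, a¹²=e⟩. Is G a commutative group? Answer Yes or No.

a·b = ab but b·a = a⁵b⁻¹, so a·b ≠ b·a and G is not abelian.

Answer: No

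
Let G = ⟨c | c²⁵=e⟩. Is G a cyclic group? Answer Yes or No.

|G| = 25. The element c has order 25 (its powers give 25 distinct elements), so ⟨c⟩ = G and G is cyclic.

Answer: Yes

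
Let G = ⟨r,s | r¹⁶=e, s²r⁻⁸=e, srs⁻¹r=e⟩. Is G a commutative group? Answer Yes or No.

r·s = rs but s·r = r⁷s⁻¹, so r·s ≠ s·r and G is not abelian.

Answer: No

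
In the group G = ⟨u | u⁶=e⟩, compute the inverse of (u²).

The order of (u²) is 3 (smallest k with (u²)ᵏ = e), so (u²)⁻¹ = (u²)² = u⁴.
Check: (u²) · (u⁴) → (u²) · u⁴ = e, giving e as required.

Answer: u⁴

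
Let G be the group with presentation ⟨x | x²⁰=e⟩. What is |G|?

G is generated by a single element, so G is cyclic. The relator gives x²⁰ = e and no smaller power is forced to be e, so the 20 powers {e, x, x², x³, x⁴, x⁵, x⁶, x⁷, x⁸, x⁹, x¹², x¹³, x¹¹, x¹⁰, x¹⁴, x¹⁵, x¹⁶, x¹⁷, x¹⁸, x¹⁹} are distinct. Hence |G| = 20.

Answer: 20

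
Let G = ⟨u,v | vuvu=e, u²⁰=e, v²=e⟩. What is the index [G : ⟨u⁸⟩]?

First find ord(u⁸) by computing successive powers:
  (u⁸)¹ = u⁸, (u⁸)² = u¹⁶, (u⁸)³ = u⁴, (u⁸)⁴ = u¹², (u⁸)⁵ = e.
So |⟨u⁸⟩| = ord(u⁸) = 5. With |G| = 40, by Lagrange [G : ⟨u⁸⟩] = 40/5 = 8.

Answer: 8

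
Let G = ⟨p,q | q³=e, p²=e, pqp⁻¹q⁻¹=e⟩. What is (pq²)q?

Compute (pq²) · q by multiplying left to right and reducing via the relations at each step:
  (pq²) · q = p

Answer: p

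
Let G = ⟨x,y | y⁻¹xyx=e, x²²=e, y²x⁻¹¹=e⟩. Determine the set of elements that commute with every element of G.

An element z ∈ Z(G) iff z commutes with every generator.
For example x¹¹ is central: (x¹¹)·x = x¹² = x·(x¹¹); (x¹¹)·y = y⁻¹ = y·(x¹¹).
Whereas x ∉ Z(G) since x·y = xy ≠ x¹⁰y⁻¹ = y·x.
Checking each of the 44 elements this way gives Z(G) = {e, x¹¹}, of order 2.

Answer: {e, x¹¹}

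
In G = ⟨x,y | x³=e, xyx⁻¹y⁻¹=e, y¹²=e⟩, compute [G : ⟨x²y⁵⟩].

First find ord(x²y⁵) by computing successive powers:
  (x²y⁵)¹ = x²y⁵, (x²y⁵)² = xy¹⁰, (x²y⁵)³ = y³, (x²y⁵)⁴ = x²y⁸, (x²y⁵)⁵ = xy, (x²y⁵)⁶ = y⁶, (x²y⁵)⁷ = x²y¹¹, (x²y⁵)⁸ = xy⁴, (x²y⁵)⁹ = y⁹, (x²y⁵)¹⁰ = x²y², (x²y⁵)¹¹ = xy⁷, (x²y⁵)¹² = e.
So |⟨x²y⁵⟩| = ord(x²y⁵) = 12. With |G| = 36, by Lagrange [G : ⟨x²y⁵⟩] = 36/12 = 3.

Answer: 3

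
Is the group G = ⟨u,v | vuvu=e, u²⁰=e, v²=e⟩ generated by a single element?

Every cyclic group is abelian. But u·v = uv while v·u = u¹⁹v, so u·v ≠ v·u and G is not abelian. Hence G is not cyclic.

Answer: No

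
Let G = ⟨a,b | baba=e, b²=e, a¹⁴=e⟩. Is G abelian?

a·b = ab but b·a = a¹³b, so a·b ≠ b·a and G is not abelian.

Answer: No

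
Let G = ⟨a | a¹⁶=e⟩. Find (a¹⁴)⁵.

Compute successive powers of (a¹⁴), reducing at each step:
  (a¹⁴)²: (a¹⁴) · a¹⁴ = a¹²
  (a¹⁴)³: (a¹²) · a¹⁴ = a¹⁰
  (a¹⁴)⁴: (a¹⁰) · a¹⁴ = a⁸
  (a¹⁴)⁵: (a⁸) · a¹⁴ = a⁶

Answer: a⁶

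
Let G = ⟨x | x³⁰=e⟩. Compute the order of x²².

Compute successive powers until reaching e:
  (x²²)¹ = x²², (x²²)² = x¹⁴, (x²²)³ = x⁶, (x²²)⁴ = x²⁸, (x²²)⁵ = x²⁰, (x²²)⁶ = x¹², (x²²)⁷ = x⁴, (x²²)⁸ = x²⁶, (x²²)⁹ = x¹⁸, (x²²)¹⁰ = x¹⁰, (x²²)¹¹ = x², (x²²)¹² = x²⁴, (x²²)¹³ = x¹⁶, (x²²)¹⁴ = x⁸, (x²²)¹⁵ = e.
The smallest positive k with (x²²)ᵏ = e is 15.

Answer: 15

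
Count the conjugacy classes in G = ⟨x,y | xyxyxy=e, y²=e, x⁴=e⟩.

The conjugacy classes (representative and size) are:
  [e] (size 1), [x³] (size 6), [x²yx²y] (size 3), [xyx³] (size 6), [yx³] (size 8).
Class equation: 1 + 6 + 3 + 6 + 8 = 24 = |G|. So G has 5 conjugacy classes.

Answer: 5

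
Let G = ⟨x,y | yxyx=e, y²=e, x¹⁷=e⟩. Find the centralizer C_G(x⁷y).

⟨x⁷y⟩ ⊆ C_G(x⁷y) since powers of x⁷y commute with x⁷y; so |C_G(x⁷y)| ≥ |⟨x⁷y⟩| = 2.
By orbit–stabilizer, |C_G(x⁷y)| = |G| / |conj. class of x⁷y| = 34 / 17 = 2.
The 2 elements commuting with x⁷y are {e, x⁷y}.

Answer: {e, x⁷y}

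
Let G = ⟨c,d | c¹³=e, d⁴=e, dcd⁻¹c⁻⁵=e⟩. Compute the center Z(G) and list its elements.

An element z ∈ Z(G) iff z commutes with every generator.
For example e is central: e·c = c = c·e; e·d = d = d·e.
Whereas c ∉ Z(G) since c·d = cd ≠ c⁵d = d·c.
Checking each of the 52 elements this way gives Z(G) = {e}, of order 1.

Answer: {e}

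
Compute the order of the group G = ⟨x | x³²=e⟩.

G is generated by a single element, so G is cyclic. The relator gives x³² = e and no smaller power is forced to be e, so the 32 powers {e, x, x², x³, x⁴, x⁵, x⁶, x⁷, x⁸, x⁹, x²², x²³, x²¹, x²⁰, x²⁴, x²⁵, x²⁶, x²⁷, x²⁸, x²⁹, x³¹, x³⁰, x¹², x¹³, x¹¹, x¹⁰, x¹⁴, x¹⁵, x¹⁶, x¹⁷, x¹⁸, x¹⁹} are distinct. Hence |G| = 32.

Answer: 32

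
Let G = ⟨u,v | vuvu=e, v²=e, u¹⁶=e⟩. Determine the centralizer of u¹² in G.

⟨u¹²⟩ ⊆ C_G(u¹²) since powers of u¹² commute with u¹²; so |C_G(u¹²)| ≥ |⟨u¹²⟩| = 4.
By orbit–stabilizer, |C_G(u¹²)| = |G| / |conj. class of u¹²| = 32 / 2 = 16.
The 16 elements commuting with u¹² are {e, u, u², u³, u⁴, u⁵, u⁶, u⁷, u⁸, u⁹, u¹⁰, u¹¹, u¹², u¹³, u¹⁴, u¹⁵}.

Answer: {e, u, u², u³, u⁴, u⁵, u⁶, u⁷, u⁸, u⁹, u¹⁰, u¹¹, u¹², u¹³, u¹⁴, u¹⁵}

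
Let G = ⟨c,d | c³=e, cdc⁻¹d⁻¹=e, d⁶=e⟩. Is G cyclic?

|G| = 18, but the maximum element order in G is 6 < 18. No single element generates all of G, so G is not cyclic.

Answer: No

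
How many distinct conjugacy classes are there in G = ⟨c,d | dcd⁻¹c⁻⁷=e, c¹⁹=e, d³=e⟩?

The conjugacy classes (representative and size) are:
  [e] (size 1), [c¹¹] (size 3), [c¹⁴] (size 3), [c⁶] (size 3), [c¹⁷] (size 3), [c¹²] (size 3), [c¹⁰] (size 3), [c²d] (size 19), [c¹⁸d²] (size 19).
Class equation: 1 + 3 + 3 + 3 + 3 + 3 + 3 + 19 + 19 = 57 = |G|. So G has 9 conjugacy classes.

Answer: 9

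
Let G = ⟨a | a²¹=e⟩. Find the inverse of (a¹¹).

The order of (a¹¹) is 21 (smallest k with (a¹¹)ᵏ = e), so (a¹¹)⁻¹ = (a¹¹)²⁰ = a¹⁰.
Check: (a¹¹) · (a¹⁰) → (a¹¹) · a¹⁰ = e, giving e as required.

Answer: a¹⁰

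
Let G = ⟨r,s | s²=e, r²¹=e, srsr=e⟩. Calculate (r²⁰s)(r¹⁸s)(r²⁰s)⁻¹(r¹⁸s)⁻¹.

[(r²⁰s), (r¹⁸s)] = (r²⁰s)·(r¹⁸s)·(r²⁰s)⁻¹·(r¹⁸s)⁻¹.
  (r²⁰s) · (r¹⁸s) = r²
  (r²) · (r²⁰s) = rs
  (rs) · (r¹⁸s) = r⁴

Answer: r⁴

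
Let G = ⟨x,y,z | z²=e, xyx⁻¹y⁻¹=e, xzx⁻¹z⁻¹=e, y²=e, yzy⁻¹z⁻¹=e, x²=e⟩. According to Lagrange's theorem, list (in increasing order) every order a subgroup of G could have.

|G| = 8 = 2³. By Lagrange's theorem the order of any subgroup divides 8; the divisors of 8 are 1, 2, 4, 8.

Answer: 1, 2, 4, 8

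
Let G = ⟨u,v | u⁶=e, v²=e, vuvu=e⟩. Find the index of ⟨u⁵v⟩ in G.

First find ord(u⁵v) by computing successive powers:
  (u⁵v)¹ = u⁵v, (u⁵v)² = e.
So |⟨u⁵v⟩| = ord(u⁵v) = 2. With |G| = 12, by Lagrange [G : ⟨u⁵v⟩] = 12/2 = 6.

Answer: 6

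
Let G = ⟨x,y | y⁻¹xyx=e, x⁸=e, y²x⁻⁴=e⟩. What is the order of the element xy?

Compute successive powers until reaching e:
  (xy)¹ = xy, (xy)² = x⁴, (xy)³ = xy⁻¹, (xy)⁴ = e.
The smallest positive k with (xy)ᵏ = e is 4.

Answer: 4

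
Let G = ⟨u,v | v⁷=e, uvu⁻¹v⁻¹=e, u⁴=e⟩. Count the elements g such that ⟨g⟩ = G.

G is cyclic of order 28. An element generates G iff its order is 28, and a cyclic group of order 28 has exactly φ(28) = 12 such elements.

Answer: 12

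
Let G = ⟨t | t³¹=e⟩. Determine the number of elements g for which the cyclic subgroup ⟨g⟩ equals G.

G is cyclic of order 31. An element generates G iff its order is 31, and a cyclic group of order 31 has exactly φ(31) = 30 such elements.

Answer: 30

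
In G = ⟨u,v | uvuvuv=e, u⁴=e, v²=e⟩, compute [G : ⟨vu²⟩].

First find ord(vu²) by computing successive powers:
  (vu²)¹ = vu², (vu²)² = u²vu²v, (vu²)³ = u²v, (vu²)⁴ = e.
So |⟨vu²⟩| = ord(vu²) = 4. With |G| = 24, by Lagrange [G : ⟨vu²⟩] = 24/4 = 6.

Answer: 6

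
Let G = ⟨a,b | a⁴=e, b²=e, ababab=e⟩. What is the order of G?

Enumerate words in the generators, reducing via the relations: the distinct elements are
  {a, b, e, ab, a², a³, ba, aba, a²b, a³b, ba², ba³, aba², aba³, a²ba, a³ba, ba²b, aba²b, a²ba², a²ba³, a³ba², a³ba³, a²ba²b, a³ba²b}.
No further products give new elements, so |G| = 24.

Answer: 24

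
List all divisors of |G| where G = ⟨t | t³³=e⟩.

|G| = 33 = 3 · 11. By Lagrange's theorem the order of any subgroup divides 33; the divisors of 33 are 1, 3, 11, 33.

Answer: 1, 3, 11, 33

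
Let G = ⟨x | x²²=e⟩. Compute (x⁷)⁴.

Compute successive powers of (x⁷), reducing at each step:
  (x⁷)²: (x⁷) · x⁷ = x¹⁴
  (x⁷)³: (x¹⁴) · x⁷ = x²¹
  (x⁷)⁴: (x²¹) · x⁷ = x⁶

Answer: x⁶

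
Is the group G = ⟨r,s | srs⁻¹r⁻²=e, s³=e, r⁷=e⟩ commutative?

r·s = rs but s·r = r²s, so r·s ≠ s·r and G is not abelian.

Answer: No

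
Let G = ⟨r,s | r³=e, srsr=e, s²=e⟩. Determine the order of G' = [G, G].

G' = [G, G] is generated by all commutators. The generator-pair commutators are: [r, s] = r².
The subgroup they normally generate is {e, r, r²}, of order 3.
Check: |G/G'| = 6/3 = 2 is the order of the abelianisation.

Answer: 3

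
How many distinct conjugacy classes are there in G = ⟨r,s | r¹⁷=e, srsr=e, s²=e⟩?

The conjugacy classes (representative and size) are:
  [e] (size 1), [r¹⁶] (size 2), [r²] (size 2), [r³] (size 2), [r¹³] (size 2), [r¹²] (size 2), [r⁶] (size 2), [r¹⁰] (size 2), [r⁹] (size 2), [r⁷s] (size 17).
Class equation: 1 + 2 + 2 + 2 + 2 + 2 + 2 + 2 + 2 + 17 = 34 = |G|. So G has 10 conjugacy classes.

Answer: 10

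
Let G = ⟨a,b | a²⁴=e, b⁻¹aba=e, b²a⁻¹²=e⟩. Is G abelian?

a·b = ab but b·a = a¹¹b⁻¹, so a·b ≠ b·a and G is not abelian.

Answer: No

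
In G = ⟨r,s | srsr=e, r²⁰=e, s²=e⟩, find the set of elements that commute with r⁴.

⟨r⁴⟩ ⊆ C_G(r⁴) since powers of r⁴ commute with r⁴; so |C_G(r⁴)| ≥ |⟨r⁴⟩| = 5.
By orbit–stabilizer, |C_G(r⁴)| = |G| / |conj. class of r⁴| = 40 / 2 = 20.
The 20 elements commuting with r⁴ are {e, r, r², r³, r⁴, r⁵, r⁶, r⁷, r⁸, r⁹, r¹⁰, r¹¹, r¹², r¹³, r¹⁴, r¹⁵, r¹⁶, r¹⁷, r¹⁸, r¹⁹}.

Answer: {e, r, r², r³, r⁴, r⁵, r⁶, r⁷, r⁸, r⁹, r¹⁰, r¹¹, r¹², r¹³, r¹⁴, r¹⁵, r¹⁶, r¹⁷, r¹⁸, r¹⁹}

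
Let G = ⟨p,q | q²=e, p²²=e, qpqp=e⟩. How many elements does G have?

Enumerate words in the generators, reducing via the relations: the distinct elements are
  {e, p, q, pq, p², p³, p⁴, p⁵, p⁶, p⁷, p⁸, p⁹, p²q, p²¹, p²⁰, p³q, p¹², p¹³, p¹¹, p¹⁰, p¹⁴, p¹⁵, p¹⁶, p¹⁷, p¹⁸, p¹⁹, p⁴q, p⁵q, p⁶q, p⁷q, p⁸q, p⁹q, p²¹q, p²⁰q, p¹²q, p¹³q, p¹¹q, p¹⁰q, p¹⁴q, p¹⁵q, p¹⁶q, p¹⁷q, p¹⁸q, p¹⁹q}.
No further products give new elements, so |G| = 44.

Answer: 44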